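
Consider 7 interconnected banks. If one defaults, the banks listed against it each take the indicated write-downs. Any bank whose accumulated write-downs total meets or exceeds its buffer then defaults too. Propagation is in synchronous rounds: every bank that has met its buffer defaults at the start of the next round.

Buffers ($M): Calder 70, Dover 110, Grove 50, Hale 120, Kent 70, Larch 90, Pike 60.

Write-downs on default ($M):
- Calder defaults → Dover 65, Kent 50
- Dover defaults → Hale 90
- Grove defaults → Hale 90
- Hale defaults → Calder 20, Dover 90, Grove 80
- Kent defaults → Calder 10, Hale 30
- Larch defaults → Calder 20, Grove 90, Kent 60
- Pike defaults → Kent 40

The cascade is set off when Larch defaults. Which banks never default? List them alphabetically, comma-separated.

Round 1 — Larch defaults (initial).
  Calder: +20 → 20 < 70
  Grove: +90 → 90 ≥ 50
  Kent: +60 → 60 < 70
Round 2 — Grove defaults.
  Hale: +90 → 90 < 120
No further defaults.

Calder, Dover, Hale, Kent, Pike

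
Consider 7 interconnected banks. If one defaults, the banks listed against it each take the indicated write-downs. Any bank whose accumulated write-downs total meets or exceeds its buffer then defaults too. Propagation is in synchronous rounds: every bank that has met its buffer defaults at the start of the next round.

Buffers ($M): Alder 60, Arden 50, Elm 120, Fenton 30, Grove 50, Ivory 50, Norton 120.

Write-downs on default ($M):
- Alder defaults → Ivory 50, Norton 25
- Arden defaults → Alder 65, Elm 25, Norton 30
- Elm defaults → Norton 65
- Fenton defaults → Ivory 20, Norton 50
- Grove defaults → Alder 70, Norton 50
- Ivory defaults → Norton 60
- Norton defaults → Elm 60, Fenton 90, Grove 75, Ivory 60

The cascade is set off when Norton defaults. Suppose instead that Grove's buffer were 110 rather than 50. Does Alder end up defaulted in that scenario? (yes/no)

With Grove's buffer at 110:
Round 1 — Norton defaults (initial).
  Elm: +60 → 60 < 120
  Fenton: +90 → 90 ≥ 30
  Grove: +75 → 75 < 110
  Ivory: +60 → 60 ≥ 50
Round 2 — Fenton, Ivory default.
No further defaults.

no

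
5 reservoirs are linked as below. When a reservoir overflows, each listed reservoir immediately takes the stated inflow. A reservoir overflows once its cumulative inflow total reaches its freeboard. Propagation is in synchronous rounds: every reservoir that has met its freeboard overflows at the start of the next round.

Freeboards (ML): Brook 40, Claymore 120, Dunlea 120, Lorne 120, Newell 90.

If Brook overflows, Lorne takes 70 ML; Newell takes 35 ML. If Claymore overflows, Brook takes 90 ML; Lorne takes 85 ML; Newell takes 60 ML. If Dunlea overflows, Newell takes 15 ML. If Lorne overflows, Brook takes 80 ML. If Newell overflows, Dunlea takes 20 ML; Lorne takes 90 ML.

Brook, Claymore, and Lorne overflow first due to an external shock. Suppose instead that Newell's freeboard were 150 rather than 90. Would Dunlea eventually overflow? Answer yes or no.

With Newell's freeboard at 150:
Round 1 — Brook, Claymore, Lorne overflow (initial).
  Newell: +35+60 → 95 < 150
No further overflows.

no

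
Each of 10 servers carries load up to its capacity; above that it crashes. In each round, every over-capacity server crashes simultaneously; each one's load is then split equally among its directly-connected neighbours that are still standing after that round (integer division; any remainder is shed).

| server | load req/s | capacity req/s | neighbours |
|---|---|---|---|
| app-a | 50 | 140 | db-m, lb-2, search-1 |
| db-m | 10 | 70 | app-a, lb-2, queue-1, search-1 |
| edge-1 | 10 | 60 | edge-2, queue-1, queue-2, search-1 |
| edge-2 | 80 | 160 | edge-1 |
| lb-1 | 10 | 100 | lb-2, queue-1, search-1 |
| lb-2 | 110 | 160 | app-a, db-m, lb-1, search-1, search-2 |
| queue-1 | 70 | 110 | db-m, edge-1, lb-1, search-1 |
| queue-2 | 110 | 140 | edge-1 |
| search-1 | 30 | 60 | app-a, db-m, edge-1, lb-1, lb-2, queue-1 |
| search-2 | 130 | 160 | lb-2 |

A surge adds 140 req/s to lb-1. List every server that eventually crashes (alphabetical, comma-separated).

Round 1 — lb-1 at 150 > 100. lb-1 crashes.
  lb-1 sheds 150 req/s to lb-2, queue-1, search-1: 50 each.
    lb-2: 110+50 = 160 ≤ 160
    queue-1: 70+50 = 120 > 110
    search-1: 30+50 = 80 > 60
Round 2 — queue-1, search-1 crash.
  queue-1 sheds 120 req/s to db-m, edge-1: 60 each.
    db-m: 10+60 = 70 ≤ 70
    edge-1: 10+60 = 70 > 60
  search-1 sheds 80 req/s to app-a, db-m, edge-1, lb-2: 20 each.
    app-a: 50+20 = 70 ≤ 140
    db-m: 70+20 = 90 > 70
    edge-1: 70+20 = 90 > 60
    lb-2: 160+20 = 180 > 160
Round 3 — db-m, edge-1, lb-2 crash.
  db-m sheds 90 req/s to app-a: 90 each.
    app-a: 70+90 = 160 > 140
  edge-1 sheds 90 req/s to edge-2, queue-2: 45 each.
    edge-2: 80+45 = 125 ≤ 160
    queue-2: 110+45 = 155 > 140
  lb-2 sheds 180 req/s to app-a, search-2: 90 each.
    app-a: 160+90 = 250 > 140
    search-2: 130+90 = 220 > 160
Round 4 — app-a, queue-2, search-2 crash.
  app-a sheds 250 req/s: no online neighbours, lost.
  queue-2 sheds 155 req/s: no online neighbours, lost.
  search-2 sheds 220 req/s: no online neighbours, lost.
No further crashes.

app-a, db-m, edge-1, lb-1, lb-2, queue-1, queue-2, search-1, search-2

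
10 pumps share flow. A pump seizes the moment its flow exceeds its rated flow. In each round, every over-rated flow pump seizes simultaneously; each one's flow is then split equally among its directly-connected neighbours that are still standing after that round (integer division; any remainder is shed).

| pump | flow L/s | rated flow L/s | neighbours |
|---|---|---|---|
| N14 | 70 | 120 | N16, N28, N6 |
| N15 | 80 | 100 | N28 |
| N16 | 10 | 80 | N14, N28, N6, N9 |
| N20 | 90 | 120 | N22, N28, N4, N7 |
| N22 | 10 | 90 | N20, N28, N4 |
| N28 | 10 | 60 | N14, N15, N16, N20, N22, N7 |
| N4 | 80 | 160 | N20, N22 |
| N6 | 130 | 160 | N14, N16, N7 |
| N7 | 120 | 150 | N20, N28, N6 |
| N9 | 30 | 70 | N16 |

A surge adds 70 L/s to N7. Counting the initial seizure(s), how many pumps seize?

Round 1 — N7 at 190 > 150. N7 seizes.
  N7 sheds 190 L/s to N20, N28, N6: 63 each (1 lost).
    N20: 90+63 = 153 > 120
    N28: 10+63 = 73 > 60
    N6: 130+63 = 193 > 160
Round 2 — N20, N28, N6 seize.
  N20 sheds 153 L/s to N22, N4: 76 each (1 lost).
    N22: 10+76 = 86 ≤ 90
    N4: 80+76 = 156 ≤ 160
  N28 sheds 73 L/s to N14, N15, N16, N22: 18 each (1 lost).
    N14: 70+18 = 88 ≤ 120
    N15: 80+18 = 98 ≤ 100
    N16: 10+18 = 28 ≤ 80
    N22: 86+18 = 104 > 90
  N6 sheds 193 L/s to N14, N16: 96 each (1 lost).
    N14: 88+96 = 184 > 120
    N16: 28+96 = 124 > 80
Round 3 — N14, N16, N22 seize.
  N14 sheds 184 L/s: no online neighbours, lost.
  N16 sheds 124 L/s to N9: 124 each.
    N9: 30+124 = 154 > 70
  N22 sheds 104 L/s to N4: 104 each.
    N4: 156+104 = 260 > 160
Round 4 — N4, N9 seize.
  N4 sheds 260 L/s: no online neighbours, lost.
  N9 sheds 154 L/s: no online neighbours, lost.
No further seizures.

9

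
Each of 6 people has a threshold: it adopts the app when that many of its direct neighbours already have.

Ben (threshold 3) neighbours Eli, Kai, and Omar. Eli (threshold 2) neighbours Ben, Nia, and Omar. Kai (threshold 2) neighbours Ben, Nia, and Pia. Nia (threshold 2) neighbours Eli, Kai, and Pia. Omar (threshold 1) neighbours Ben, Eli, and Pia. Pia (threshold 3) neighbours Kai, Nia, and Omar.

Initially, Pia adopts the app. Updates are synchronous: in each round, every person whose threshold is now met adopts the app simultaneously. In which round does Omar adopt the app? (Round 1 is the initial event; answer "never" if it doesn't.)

2

Round 1 — Pia adopts the app (initial).
Round 2 — checking thresholds:
  Kai: 1 of 3 neighbours < 2, holds.
  Nia: 1 of 3 neighbours < 2, holds.
  Omar: 1 of 3 neighbours ≥ 1, adopts the app.
Round 3 — no new adoptions; cascade stops.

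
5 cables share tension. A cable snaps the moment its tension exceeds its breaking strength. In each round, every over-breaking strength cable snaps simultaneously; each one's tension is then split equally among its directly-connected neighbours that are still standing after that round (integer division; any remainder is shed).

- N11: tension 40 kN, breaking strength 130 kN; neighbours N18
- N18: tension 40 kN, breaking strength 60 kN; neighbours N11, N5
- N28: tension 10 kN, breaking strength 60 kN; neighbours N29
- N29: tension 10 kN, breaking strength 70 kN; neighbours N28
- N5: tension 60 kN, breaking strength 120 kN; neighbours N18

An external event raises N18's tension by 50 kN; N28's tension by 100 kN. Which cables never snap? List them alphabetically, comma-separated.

Round 1 — N18 at 90 > 60; N28 at 110 > 60. N18, N28 snap.
  N18 sheds 90 kN to N11, N5: 45 each.
    N11: 40+45 = 85 ≤ 130
    N5: 60+45 = 105 ≤ 120
  N28 sheds 110 kN to N29: 110 each.
    N29: 10+110 = 120 > 70
Round 2 — N29 snaps.
  N29 sheds 120 kN: no online neighbours, lost.
No further breaks.

N11, N5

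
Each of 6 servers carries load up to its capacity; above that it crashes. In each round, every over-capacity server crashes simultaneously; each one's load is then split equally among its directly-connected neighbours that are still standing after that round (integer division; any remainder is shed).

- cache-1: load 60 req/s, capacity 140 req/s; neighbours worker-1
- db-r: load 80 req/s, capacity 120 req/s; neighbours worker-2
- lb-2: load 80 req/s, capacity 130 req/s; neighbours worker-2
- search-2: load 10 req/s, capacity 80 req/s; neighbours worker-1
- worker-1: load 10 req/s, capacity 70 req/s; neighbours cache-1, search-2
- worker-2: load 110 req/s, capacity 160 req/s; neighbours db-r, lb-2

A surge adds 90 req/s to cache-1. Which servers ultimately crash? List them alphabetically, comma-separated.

cache-1, search-2, worker-1

Round 1 — cache-1 at 150 > 140. cache-1 crashes.
  cache-1 sheds 150 req/s to worker-1: 150 each.
    worker-1: 10+150 = 160 > 70
Round 2 — worker-1 crashes.
  worker-1 sheds 160 req/s to search-2: 160 each.
    search-2: 10+160 = 170 > 80
Round 3 — search-2 crashes.
  search-2 sheds 170 req/s: no online neighbours, lost.
No further crashes.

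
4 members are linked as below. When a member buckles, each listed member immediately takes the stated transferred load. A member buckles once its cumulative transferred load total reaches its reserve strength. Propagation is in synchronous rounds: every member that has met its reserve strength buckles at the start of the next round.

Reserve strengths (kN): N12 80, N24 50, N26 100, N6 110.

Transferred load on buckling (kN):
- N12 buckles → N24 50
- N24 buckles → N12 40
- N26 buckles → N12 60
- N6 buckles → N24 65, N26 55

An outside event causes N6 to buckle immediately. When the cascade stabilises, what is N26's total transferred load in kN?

55

Round 1 — N6 buckles (initial).
  N24: +65 → 65 ≥ 50
  N26: +55 → 55 < 100
Round 2 — N24 buckles.
  N12: +40 → 40 < 80
No further bucklings.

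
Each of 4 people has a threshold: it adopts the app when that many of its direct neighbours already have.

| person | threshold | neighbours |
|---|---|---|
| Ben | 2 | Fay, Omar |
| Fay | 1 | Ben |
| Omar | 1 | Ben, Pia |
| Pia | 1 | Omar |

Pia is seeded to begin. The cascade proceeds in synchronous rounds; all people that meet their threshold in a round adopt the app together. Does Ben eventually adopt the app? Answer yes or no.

Round 1 — Pia adopts the app (initial).
Round 2 — checking thresholds:
  Omar: 1 of 2 neighbours ≥ 1, adopts the app.
Round 3 — no new adoptions; cascade stops.

no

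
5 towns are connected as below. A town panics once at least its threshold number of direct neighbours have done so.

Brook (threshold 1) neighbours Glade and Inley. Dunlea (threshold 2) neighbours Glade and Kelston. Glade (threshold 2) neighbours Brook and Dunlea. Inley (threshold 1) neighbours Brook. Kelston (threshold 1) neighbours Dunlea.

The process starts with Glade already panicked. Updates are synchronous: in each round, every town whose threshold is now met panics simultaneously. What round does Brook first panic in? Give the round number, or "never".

2

Round 1 — Glade panics (initial).
Round 2 — checking thresholds:
  Brook: 1 of 2 neighbours ≥ 1, panics.
  Dunlea: 1 of 2 neighbours < 2, holds.
Round 3 — checking thresholds:
  Dunlea: 1 of 2 neighbours < 2, holds.
  Inley: 1 of 1 neighbours ≥ 1, panics.
Round 4 — no new panics; cascade stops.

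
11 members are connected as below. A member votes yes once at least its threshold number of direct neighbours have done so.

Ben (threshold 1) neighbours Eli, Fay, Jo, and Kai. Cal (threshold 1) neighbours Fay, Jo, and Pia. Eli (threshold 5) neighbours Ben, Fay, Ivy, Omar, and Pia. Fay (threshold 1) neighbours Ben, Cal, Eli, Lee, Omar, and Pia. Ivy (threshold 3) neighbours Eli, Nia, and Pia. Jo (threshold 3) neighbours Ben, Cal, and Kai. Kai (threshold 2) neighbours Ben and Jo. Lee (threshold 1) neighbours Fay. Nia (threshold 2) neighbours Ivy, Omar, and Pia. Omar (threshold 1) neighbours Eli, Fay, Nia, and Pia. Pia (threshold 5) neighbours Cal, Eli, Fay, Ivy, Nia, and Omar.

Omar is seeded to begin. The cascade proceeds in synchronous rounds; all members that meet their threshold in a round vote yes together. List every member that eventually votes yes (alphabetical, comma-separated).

Ben, Cal, Fay, Lee, Omar

Round 1 — Omar votes yes (initial).
Round 2 — checking thresholds:
  Eli: 1 of 5 neighbours < 5, not yet.
  Fay: 1 of 6 neighbours ≥ 1, votes yes.
  Nia: 1 of 3 neighbours < 2, not yet.
  Pia: 1 of 6 neighbours < 5, not yet.
Round 3 — checking thresholds:
  Ben: 1 of 4 neighbours ≥ 1, votes yes.
  Cal: 1 of 3 neighbours ≥ 1, votes yes.
  Eli: 2 of 5 neighbours < 5, not yet.
  Lee: 1 of 1 neighbours ≥ 1, votes yes.
  Nia: 1 of 3 neighbours < 2, not yet.
  Pia: 2 of 6 neighbours < 5, not yet.
Round 4 — no new yes votes; cascade stops.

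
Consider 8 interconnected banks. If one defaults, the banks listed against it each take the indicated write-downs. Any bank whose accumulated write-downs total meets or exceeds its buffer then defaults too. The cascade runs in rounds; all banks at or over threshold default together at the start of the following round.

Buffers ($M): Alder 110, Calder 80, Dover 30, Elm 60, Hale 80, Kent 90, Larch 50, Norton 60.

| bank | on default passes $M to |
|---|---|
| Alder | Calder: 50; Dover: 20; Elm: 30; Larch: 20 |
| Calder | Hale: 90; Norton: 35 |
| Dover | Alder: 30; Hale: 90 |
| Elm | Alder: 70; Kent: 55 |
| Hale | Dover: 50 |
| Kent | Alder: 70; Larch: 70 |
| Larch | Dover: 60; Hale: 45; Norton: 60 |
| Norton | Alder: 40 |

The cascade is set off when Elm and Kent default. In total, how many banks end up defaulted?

7

Round 1 — Elm, Kent default (initial).
  Alder: +70+70 → 140 ≥ 110
  Larch: +70 → 70 ≥ 50
Round 2 — Alder, Larch default.
  Calder: +50 → 50 < 80
  Dover: +20+60 → 80 ≥ 30
  Hale: +45 → 45 < 80
  Norton: +60 → 60 ≥ 60
Round 3 — Dover, Norton default.
  Hale: +90 → 135 ≥ 80
Round 4 — Hale defaults.
No further defaults.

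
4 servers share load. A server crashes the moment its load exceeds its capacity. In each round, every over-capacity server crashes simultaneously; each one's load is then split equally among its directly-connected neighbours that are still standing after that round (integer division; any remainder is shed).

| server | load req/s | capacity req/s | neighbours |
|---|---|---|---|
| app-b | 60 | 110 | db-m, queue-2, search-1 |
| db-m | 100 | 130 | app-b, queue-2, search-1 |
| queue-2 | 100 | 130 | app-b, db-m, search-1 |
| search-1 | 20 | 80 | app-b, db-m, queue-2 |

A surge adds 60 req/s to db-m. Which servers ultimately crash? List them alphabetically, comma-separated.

Round 1 — db-m at 160 > 130. db-m crashes.
  db-m sheds 160 req/s to app-b, queue-2, search-1: 53 each (1 lost).
    app-b: 60+53 = 113 > 110
    queue-2: 100+53 = 153 > 130
    search-1: 20+53 = 73 ≤ 80
Round 2 — app-b, queue-2 crash.
  app-b sheds 113 req/s to search-1: 113 each.
    search-1: 73+113 = 186 > 80
  queue-2 sheds 153 req/s to search-1: 153 each.
    search-1: 186+153 = 339 > 80
Round 3 — search-1 crashes.
  search-1 sheds 339 req/s: no online neighbours, lost.
No further crashes.

app-b, db-m, queue-2, search-1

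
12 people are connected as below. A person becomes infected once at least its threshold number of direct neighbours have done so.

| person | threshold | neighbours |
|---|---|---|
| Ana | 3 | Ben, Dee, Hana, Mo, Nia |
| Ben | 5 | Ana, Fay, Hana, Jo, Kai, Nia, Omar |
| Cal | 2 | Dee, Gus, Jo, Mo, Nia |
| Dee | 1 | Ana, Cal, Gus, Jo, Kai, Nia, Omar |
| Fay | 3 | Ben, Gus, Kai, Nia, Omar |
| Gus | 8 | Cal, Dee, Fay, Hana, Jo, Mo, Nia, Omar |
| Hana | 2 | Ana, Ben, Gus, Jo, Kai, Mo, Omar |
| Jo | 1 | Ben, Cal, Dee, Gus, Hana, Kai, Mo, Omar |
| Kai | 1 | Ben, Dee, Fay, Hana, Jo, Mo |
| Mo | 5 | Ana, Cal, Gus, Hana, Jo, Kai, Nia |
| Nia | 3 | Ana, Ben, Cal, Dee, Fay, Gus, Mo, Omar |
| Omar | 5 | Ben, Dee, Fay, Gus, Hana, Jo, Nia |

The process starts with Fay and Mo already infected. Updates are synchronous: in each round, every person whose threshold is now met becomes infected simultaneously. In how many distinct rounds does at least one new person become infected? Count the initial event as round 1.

6

Round 1 — Fay, Mo become infected (initial).
Round 2 — checking thresholds:
  Ana: 1 of 5 neighbours < 3, not yet.
  Ben: 1 of 7 neighbours < 5, not yet.
  Cal: 1 of 5 neighbours < 2, not yet.
  Gus: 2 of 8 neighbours < 8, not yet.
  Hana: 1 of 7 neighbours < 2, not yet.
  Jo: 1 of 8 neighbours ≥ 1, becomes infected.
  Kai: 2 of 6 neighbours ≥ 1, becomes infected.
  Nia: 2 of 8 neighbours < 3, not yet.
  Omar: 1 of 7 neighbours < 5, not yet.
Round 3 — checking thresholds:
  Ana: 1 of 5 neighbours < 3, not yet.
  Ben: 3 of 7 neighbours < 5, not yet.
  Cal: 2 of 5 neighbours ≥ 2, becomes infected.
  Dee: 2 of 7 neighbours ≥ 1, becomes infected.
  Gus: 3 of 8 neighbours < 8, not yet.
  Hana: 3 of 7 neighbours ≥ 2, becomes infected.
  Nia: 2 of 8 neighbours < 3, not yet.
  Omar: 2 of 7 neighbours < 5, not yet.
Round 4 — checking thresholds:
  Ana: 3 of 5 neighbours ≥ 3, becomes infected.
  Ben: 4 of 7 neighbours < 5, not yet.
  Gus: 6 of 8 neighbours < 8, not yet.
  Nia: 4 of 8 neighbours ≥ 3, becomes infected.
  Omar: 4 of 7 neighbours < 5, not yet.
Round 5 — checking thresholds:
  Ben: 6 of 7 neighbours ≥ 5, becomes infected.
  Gus: 7 of 8 neighbours < 8, not yet.
  Omar: 5 of 7 neighbours ≥ 5, becomes infected.
Round 6 — checking thresholds:
  Gus: 8 of 8 neighbours ≥ 8, becomes infected.
Round 7 — no new infections; cascade stops.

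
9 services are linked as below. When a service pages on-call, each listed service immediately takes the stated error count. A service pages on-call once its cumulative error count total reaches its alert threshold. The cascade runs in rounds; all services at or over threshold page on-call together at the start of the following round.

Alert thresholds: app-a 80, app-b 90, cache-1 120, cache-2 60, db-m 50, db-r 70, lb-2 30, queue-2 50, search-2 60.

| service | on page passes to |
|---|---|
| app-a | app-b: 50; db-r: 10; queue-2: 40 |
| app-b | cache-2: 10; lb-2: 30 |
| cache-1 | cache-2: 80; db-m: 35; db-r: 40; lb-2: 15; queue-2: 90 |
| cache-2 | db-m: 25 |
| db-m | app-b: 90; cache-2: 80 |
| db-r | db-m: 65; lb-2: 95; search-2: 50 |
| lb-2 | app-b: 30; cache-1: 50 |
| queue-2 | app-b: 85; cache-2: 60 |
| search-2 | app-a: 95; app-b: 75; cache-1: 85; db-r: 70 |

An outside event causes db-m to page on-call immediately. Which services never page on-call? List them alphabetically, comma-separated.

app-a, cache-1, db-r, queue-2, search-2

Round 1 — db-m pages on-call (initial).
  app-b: +90 → 90 ≥ 90
  cache-2: +80 → 80 ≥ 60
Round 2 — app-b, cache-2 page on-call.
  lb-2: +30 → 30 ≥ 30
Round 3 — lb-2 pages on-call.
  cache-1: +50 → 50 < 120
No further pages.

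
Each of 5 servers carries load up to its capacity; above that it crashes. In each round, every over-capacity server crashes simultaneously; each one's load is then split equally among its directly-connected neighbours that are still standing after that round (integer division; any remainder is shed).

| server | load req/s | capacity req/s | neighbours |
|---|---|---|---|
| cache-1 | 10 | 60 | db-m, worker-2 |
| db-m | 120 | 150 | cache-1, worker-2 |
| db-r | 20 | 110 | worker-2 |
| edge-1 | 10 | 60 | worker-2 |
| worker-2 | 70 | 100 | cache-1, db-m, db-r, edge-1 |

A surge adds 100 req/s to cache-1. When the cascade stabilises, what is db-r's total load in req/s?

82

Round 1 — cache-1 at 110 > 60. cache-1 crashes.
  cache-1 sheds 110 req/s to db-m, worker-2: 55 each.
    db-m: 120+55 = 175 > 150
    worker-2: 70+55 = 125 > 100
Round 2 — db-m, worker-2 crash.
  db-m sheds 175 req/s: no online neighbours, lost.
  worker-2 sheds 125 req/s to db-r, edge-1: 62 each (1 lost).
    db-r: 20+62 = 82 ≤ 110
    edge-1: 10+62 = 72 > 60
Round 3 — edge-1 crashes.
  edge-1 sheds 72 req/s: no online neighbours, lost.
No further crashes.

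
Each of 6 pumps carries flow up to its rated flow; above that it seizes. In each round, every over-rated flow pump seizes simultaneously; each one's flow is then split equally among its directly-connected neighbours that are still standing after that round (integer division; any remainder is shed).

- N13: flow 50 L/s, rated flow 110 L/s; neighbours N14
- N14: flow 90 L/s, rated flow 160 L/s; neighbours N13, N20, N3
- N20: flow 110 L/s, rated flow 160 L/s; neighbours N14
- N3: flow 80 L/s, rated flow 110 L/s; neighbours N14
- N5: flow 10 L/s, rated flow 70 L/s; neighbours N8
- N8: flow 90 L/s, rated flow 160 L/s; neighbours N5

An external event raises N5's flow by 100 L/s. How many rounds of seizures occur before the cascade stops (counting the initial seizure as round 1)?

Round 1 — N5 at 110 > 70. N5 seizes.
  N5 sheds 110 L/s to N8: 110 each.
    N8: 90+110 = 200 > 160
Round 2 — N8 seizes.
  N8 sheds 200 L/s: no online neighbours, lost.
No further seizures.

2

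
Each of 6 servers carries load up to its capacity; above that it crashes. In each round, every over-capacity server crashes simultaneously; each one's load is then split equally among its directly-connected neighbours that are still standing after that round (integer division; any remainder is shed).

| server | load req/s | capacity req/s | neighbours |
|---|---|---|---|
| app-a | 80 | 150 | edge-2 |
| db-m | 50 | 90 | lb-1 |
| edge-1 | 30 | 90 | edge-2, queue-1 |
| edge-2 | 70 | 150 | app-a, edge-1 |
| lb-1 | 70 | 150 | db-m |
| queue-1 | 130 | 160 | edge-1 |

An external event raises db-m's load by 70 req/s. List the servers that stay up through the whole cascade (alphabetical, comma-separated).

Round 1 — db-m at 120 > 90. db-m crashes.
  db-m sheds 120 req/s to lb-1: 120 each.
    lb-1: 70+120 = 190 > 150
Round 2 — lb-1 crashes.
  lb-1 sheds 190 req/s: no online neighbours, lost.
No further crashes.

app-a, edge-1, edge-2, queue-1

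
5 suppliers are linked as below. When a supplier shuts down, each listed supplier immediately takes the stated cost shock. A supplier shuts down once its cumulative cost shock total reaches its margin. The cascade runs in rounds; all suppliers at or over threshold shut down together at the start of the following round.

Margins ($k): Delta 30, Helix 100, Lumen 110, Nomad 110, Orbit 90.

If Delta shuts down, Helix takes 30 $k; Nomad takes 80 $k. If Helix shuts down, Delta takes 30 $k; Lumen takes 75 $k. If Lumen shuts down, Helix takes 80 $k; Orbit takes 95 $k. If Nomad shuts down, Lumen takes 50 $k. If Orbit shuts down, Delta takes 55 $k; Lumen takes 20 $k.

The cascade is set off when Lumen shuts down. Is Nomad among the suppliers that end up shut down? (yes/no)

Round 1 — Lumen shuts down (initial).
  Helix: +80 → 80 < 100
  Orbit: +95 → 95 ≥ 90
Round 2 — Orbit shuts down.
  Delta: +55 → 55 ≥ 30
Round 3 — Delta shuts down.
  Helix: +30 → 110 ≥ 100
  Nomad: +80 → 80 < 110
Round 4 — Helix shuts down.
No further shutdowns.

no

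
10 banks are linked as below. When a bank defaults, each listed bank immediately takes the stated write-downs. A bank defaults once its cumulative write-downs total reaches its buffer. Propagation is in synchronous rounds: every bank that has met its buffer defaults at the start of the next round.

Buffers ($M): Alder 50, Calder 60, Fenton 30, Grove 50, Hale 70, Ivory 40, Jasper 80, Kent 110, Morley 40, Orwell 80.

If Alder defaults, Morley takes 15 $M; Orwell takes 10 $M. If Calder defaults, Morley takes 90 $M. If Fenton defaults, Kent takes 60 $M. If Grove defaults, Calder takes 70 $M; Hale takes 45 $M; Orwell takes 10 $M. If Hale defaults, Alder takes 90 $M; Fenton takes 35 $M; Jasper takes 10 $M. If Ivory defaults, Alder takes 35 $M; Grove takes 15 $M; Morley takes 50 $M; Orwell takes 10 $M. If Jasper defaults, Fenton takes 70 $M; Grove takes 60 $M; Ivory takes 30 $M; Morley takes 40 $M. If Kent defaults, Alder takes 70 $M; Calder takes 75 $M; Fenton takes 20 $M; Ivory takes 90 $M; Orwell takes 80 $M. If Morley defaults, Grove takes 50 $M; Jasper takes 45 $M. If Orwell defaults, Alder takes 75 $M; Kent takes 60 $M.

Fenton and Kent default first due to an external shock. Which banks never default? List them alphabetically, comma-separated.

Round 1 — Fenton, Kent default (initial).
  Alder: +70 → 70 ≥ 50
  Calder: +75 → 75 ≥ 60
  Ivory: +90 → 90 ≥ 40
  Orwell: +80 → 80 ≥ 80
Round 2 — Alder, Calder, Ivory, Orwell default.
  Grove: +15 → 15 < 50
  Morley: +15+90+50 → 155 ≥ 40
Round 3 — Morley defaults.
  Grove: +50 → 65 ≥ 50
  Jasper: +45 → 45 < 80
Round 4 — Grove defaults.
  Hale: +45 → 45 < 70
No further defaults.

Hale, Jasper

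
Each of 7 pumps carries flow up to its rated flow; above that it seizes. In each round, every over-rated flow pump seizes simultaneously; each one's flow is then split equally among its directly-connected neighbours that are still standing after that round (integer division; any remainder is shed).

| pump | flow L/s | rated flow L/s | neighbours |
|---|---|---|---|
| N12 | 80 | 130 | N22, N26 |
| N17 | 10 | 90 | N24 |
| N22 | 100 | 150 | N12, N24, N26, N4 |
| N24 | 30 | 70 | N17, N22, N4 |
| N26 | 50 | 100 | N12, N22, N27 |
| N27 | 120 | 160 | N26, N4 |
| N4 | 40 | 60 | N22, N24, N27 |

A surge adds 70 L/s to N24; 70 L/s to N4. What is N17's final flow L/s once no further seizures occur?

Round 1 — N24 at 100 > 70; N4 at 110 > 60. N24, N4 seize.
  N24 sheds 100 L/s to N17, N22: 50 each.
    N17: 10+50 = 60 ≤ 90
    N22: 100+50 = 150 ≤ 150
  N4 sheds 110 L/s to N22, N27: 55 each.
    N22: 150+55 = 205 > 150
    N27: 120+55 = 175 > 160
Round 2 — N22, N27 seize.
  N22 sheds 205 L/s to N12, N26: 102 each (1 lost).
    N12: 80+102 = 182 > 130
    N26: 50+102 = 152 > 100
  N27 sheds 175 L/s to N26: 175 each.
    N26: 152+175 = 327 > 100
Round 3 — N12, N26 seize.
  N12 sheds 182 L/s: no online neighbours, lost.
  N26 sheds 327 L/s: no online neighbours, lost.
No further seizures.

60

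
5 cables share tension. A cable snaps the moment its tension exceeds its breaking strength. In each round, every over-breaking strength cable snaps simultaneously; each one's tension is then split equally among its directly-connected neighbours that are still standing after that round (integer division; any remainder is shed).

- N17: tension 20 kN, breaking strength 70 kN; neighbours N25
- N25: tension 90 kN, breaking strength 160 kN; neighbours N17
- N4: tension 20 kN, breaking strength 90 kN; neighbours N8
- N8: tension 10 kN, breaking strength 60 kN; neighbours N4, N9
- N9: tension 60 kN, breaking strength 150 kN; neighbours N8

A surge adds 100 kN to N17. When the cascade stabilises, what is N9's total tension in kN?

Round 1 — N17 at 120 > 70. N17 snaps.
  N17 sheds 120 kN to N25: 120 each.
    N25: 90+120 = 210 > 160
Round 2 — N25 snaps.
  N25 sheds 210 kN: no online neighbours, lost.
No further breaks.

60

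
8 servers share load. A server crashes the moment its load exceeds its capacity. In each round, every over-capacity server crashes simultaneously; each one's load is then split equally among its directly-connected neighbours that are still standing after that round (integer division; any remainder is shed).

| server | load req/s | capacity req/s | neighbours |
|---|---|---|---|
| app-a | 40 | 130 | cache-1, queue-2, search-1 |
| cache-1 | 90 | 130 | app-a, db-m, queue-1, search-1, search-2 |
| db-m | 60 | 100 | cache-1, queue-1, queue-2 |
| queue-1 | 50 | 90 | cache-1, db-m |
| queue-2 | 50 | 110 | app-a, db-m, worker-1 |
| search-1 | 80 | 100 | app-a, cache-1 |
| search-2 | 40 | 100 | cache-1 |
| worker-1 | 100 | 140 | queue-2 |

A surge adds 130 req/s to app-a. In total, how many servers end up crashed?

7

Round 1 — app-a at 170 > 130. app-a crashes.
  app-a sheds 170 req/s to cache-1, queue-2, search-1: 56 each (2 lost).
    cache-1: 90+56 = 146 > 130
    queue-2: 50+56 = 106 ≤ 110
    search-1: 80+56 = 136 > 100
Round 2 — cache-1, search-1 crash.
  cache-1 sheds 146 req/s to db-m, queue-1, search-2: 48 each (2 lost).
    db-m: 60+48 = 108 > 100
    queue-1: 50+48 = 98 > 90
    search-2: 40+48 = 88 ≤ 100
  search-1 sheds 136 req/s: no online neighbours, lost.
Round 3 — db-m, queue-1 crash.
  db-m sheds 108 req/s to queue-2: 108 each.
    queue-2: 106+108 = 214 > 110
  queue-1 sheds 98 req/s: no online neighbours, lost.
Round 4 — queue-2 crashes.
  queue-2 sheds 214 req/s to worker-1: 214 each.
    worker-1: 100+214 = 314 > 140
Round 5 — worker-1 crashes.
  worker-1 sheds 314 req/s: no online neighbours, lost.
No further crashes.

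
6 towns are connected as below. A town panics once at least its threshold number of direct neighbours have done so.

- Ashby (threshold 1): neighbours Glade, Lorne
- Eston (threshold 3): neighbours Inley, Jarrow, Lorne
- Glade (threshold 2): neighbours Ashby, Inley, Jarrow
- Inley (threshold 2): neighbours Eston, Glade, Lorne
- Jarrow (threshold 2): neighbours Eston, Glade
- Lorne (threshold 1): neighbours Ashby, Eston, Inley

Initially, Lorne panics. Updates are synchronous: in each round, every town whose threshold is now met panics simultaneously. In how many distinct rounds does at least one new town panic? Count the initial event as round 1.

2

Round 1 — Lorne panics (initial).
Round 2 — checking thresholds:
  Ashby: 1 of 2 neighbours ≥ 1, panics.
  Eston: 1 of 3 neighbours < 3, below threshold.
  Inley: 1 of 3 neighbours < 2, below threshold.
Round 3 — no new panics; cascade stops.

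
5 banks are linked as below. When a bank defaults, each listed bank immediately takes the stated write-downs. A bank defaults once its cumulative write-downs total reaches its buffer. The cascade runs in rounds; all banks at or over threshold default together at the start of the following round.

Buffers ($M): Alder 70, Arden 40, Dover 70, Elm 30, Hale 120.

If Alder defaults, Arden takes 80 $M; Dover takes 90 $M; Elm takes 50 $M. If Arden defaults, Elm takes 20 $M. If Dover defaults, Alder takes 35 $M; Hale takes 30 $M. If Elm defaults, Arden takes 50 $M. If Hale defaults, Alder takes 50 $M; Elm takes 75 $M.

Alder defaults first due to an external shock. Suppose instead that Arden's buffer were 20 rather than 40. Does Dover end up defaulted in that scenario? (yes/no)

yes

With Arden's buffer at 20:
Round 1 — Alder defaults (initial).
  Arden: +80 → 80 ≥ 20
  Dover: +90 → 90 ≥ 70
  Elm: +50 → 50 ≥ 30
Round 2 — Arden, Dover, Elm default.
  Hale: +30 → 30 < 120
No further defaults.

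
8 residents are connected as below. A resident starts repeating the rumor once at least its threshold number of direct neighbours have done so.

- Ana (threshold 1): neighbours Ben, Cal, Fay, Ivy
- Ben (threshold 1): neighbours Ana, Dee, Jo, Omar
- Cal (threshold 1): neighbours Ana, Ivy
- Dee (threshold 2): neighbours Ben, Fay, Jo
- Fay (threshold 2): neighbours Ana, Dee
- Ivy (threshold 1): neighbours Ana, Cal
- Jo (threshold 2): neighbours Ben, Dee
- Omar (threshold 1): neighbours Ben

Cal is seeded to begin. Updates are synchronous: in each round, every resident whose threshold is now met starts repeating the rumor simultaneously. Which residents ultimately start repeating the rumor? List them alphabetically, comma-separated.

Ana, Ben, Cal, Ivy, Omar

Round 1 — Cal starts repeating the rumor (initial).
Round 2 — checking thresholds:
  Ana: 1 of 4 neighbours ≥ 1, starts repeating the rumor.
  Ivy: 1 of 2 neighbours ≥ 1, starts repeating the rumor.
Round 3 — checking thresholds:
  Ben: 1 of 4 neighbours ≥ 1, starts repeating the rumor.
  Fay: 1 of 2 neighbours < 2, not yet.
Round 4 — checking thresholds:
  Dee: 1 of 3 neighbours < 2, not yet.
  Fay: 1 of 2 neighbours < 2, not yet.
  Jo: 1 of 2 neighbours < 2, not yet.
  Omar: 1 of 1 neighbours ≥ 1, starts repeating the rumor.
Round 5 — no new spreads; cascade stops.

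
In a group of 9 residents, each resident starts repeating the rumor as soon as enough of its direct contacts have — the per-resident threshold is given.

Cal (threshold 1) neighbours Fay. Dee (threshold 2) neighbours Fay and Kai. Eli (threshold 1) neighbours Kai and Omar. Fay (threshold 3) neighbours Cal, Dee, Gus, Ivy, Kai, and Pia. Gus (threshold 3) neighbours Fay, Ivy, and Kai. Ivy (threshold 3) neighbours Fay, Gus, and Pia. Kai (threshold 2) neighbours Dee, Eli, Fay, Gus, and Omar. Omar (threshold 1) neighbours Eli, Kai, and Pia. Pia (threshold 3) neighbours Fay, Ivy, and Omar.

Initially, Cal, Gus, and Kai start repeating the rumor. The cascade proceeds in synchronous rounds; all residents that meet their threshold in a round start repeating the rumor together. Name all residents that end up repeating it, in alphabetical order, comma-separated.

Cal, Dee, Eli, Fay, Gus, Kai, Omar

Round 1 — Cal, Gus, Kai start repeating the rumor (initial).
Round 2 — checking thresholds:
  Dee: 1 of 2 neighbours < 2, below threshold.
  Eli: 1 of 2 neighbours ≥ 1, starts repeating the rumor.
  Fay: 3 of 6 neighbours ≥ 3, starts repeating the rumor.
  Ivy: 1 of 3 neighbours < 3, below threshold.
  Omar: 1 of 3 neighbours ≥ 1, starts repeating the rumor.
Round 3 — checking thresholds:
  Dee: 2 of 2 neighbours ≥ 2, starts repeating the rumor.
  Ivy: 2 of 3 neighbours < 3, below threshold.
  Pia: 2 of 3 neighbours < 3, below threshold.
Round 4 — no new spreads; cascade stops.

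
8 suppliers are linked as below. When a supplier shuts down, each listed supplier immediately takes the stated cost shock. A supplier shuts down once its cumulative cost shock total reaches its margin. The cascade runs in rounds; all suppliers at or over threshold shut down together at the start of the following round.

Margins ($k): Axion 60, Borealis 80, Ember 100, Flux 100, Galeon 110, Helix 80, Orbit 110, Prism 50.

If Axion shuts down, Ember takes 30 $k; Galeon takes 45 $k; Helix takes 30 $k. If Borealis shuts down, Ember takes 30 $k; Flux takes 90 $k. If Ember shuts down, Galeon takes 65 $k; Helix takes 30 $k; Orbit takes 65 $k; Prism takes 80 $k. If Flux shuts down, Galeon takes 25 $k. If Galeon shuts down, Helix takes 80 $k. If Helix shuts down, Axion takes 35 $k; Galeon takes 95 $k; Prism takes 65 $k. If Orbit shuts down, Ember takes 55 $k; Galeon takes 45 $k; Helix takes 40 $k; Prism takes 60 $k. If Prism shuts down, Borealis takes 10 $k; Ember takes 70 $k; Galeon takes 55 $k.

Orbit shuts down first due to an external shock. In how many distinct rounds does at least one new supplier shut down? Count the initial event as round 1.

5

Round 1 — Orbit shuts down (initial).
  Ember: +55 → 55 < 100
  Galeon: +45 → 45 < 110
  Helix: +40 → 40 < 80
  Prism: +60 → 60 ≥ 50
Round 2 — Prism shuts down.
  Borealis: +10 → 10 < 80
  Ember: +70 → 125 ≥ 100
  Galeon: +55 → 100 < 110
Round 3 — Ember shuts down.
  Galeon: +65 → 165 ≥ 110
  Helix: +30 → 70 < 80
Round 4 — Galeon shuts down.
  Helix: +80 → 150 ≥ 80
Round 5 — Helix shuts down.
  Axion: +35 → 35 < 60
No further shutdowns.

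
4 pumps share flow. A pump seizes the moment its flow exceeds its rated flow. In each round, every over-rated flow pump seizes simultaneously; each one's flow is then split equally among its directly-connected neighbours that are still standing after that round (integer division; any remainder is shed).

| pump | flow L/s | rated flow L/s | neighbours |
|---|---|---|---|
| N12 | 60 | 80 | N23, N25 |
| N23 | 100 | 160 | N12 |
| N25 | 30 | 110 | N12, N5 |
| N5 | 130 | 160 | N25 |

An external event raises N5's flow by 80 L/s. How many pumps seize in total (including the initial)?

4

Round 1 — N5 at 210 > 160. N5 seizes.
  N5 sheds 210 L/s to N25: 210 each.
    N25: 30+210 = 240 > 110
Round 2 — N25 seizes.
  N25 sheds 240 L/s to N12: 240 each.
    N12: 60+240 = 300 > 80
Round 3 — N12 seizes.
  N12 sheds 300 L/s to N23: 300 each.
    N23: 100+300 = 400 > 160
Round 4 — N23 seizes.
  N23 sheds 400 L/s: no online neighbours, lost.
No further seizures.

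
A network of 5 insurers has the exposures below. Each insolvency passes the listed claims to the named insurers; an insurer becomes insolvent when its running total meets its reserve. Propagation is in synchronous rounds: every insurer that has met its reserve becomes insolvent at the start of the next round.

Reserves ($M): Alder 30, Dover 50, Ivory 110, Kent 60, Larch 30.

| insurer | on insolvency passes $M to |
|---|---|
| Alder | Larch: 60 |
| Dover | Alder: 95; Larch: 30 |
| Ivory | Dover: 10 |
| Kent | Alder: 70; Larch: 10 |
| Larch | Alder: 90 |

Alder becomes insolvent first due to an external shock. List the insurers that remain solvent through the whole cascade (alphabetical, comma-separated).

Round 1 — Alder becomes insolvent (initial).
  Larch: +60 → 60 ≥ 30
Round 2 — Larch becomes insolvent.
No further insolvencies.

Dover, Ivory, Kent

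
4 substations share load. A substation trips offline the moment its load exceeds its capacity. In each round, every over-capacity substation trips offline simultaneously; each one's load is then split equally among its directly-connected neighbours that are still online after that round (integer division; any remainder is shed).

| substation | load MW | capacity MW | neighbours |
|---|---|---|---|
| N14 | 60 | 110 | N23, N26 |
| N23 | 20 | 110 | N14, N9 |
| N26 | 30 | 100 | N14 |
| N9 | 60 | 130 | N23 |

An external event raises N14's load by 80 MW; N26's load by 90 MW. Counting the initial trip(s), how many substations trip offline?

4

Round 1 — N14 at 140 > 110; N26 at 120 > 100. N14, N26 trip offline.
  N14 sheds 140 MW to N23: 140 each.
    N23: 20+140 = 160 > 110
  N26 sheds 120 MW: no online neighbours, lost.
Round 2 — N23 trips offline.
  N23 sheds 160 MW to N9: 160 each.
    N9: 60+160 = 220 > 130
Round 3 — N9 trips offline.
  N9 sheds 220 MW: no online neighbours, lost.
No further trips.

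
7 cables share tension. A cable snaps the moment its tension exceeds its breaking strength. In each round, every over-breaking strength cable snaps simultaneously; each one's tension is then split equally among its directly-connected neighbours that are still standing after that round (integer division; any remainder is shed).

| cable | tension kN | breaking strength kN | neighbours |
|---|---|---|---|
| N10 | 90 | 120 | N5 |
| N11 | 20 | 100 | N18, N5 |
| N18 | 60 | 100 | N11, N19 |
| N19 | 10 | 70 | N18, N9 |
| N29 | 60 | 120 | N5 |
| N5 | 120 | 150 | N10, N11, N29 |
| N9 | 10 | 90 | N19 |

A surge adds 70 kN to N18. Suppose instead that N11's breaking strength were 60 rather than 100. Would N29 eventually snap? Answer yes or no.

yes

With N11's breaking strength at 60:
Round 1 — N18 at 130 > 100. N18 snaps.
  N18 sheds 130 kN to N11, N19: 65 each.
    N11: 20+65 = 85 > 60
    N19: 10+65 = 75 > 70
Round 2 — N11, N19 snap.
  N11 sheds 85 kN to N5: 85 each.
    N5: 120+85 = 205 > 150
  N19 sheds 75 kN to N9: 75 each.
    N9: 10+75 = 85 ≤ 90
Round 3 — N5 snaps.
  N5 sheds 205 kN to N10, N29: 102 each (1 lost).
    N10: 90+102 = 192 > 120
    N29: 60+102 = 162 > 120
Round 4 — N10, N29 snap.
  N10 sheds 192 kN: no online neighbours, lost.
  N29 sheds 162 kN: no online neighbours, lost.
No further breaks.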